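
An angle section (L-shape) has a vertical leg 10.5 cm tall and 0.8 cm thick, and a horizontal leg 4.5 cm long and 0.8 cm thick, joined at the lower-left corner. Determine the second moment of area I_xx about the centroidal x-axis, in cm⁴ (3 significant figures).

I_xx ≈ 129 cm⁴

Split into non-overlapping primitives; take the origin at the lower-left of the bounding box.
Vertical leg: 0.8 × 10.5, A = 8.4 cm², y = 5.25 cm, Ī = 77.175 cm⁴.
Horizontal leg (remainder): 3.7 × 0.8, A = 2.96 cm², y = 0.4 cm, Ī = 0.15787 cm⁴.
Centroid: ȳ = ΣA·y / ΣA = 3.9863 cm.
Transfer each piece to the centroidal x-axis using Ī + A·d² with d = y − 3.9863:
  vertical leg: d = 1.2637 cm → contributes +90.59 cm⁴
  horizontal leg (remainder): d = -3.5863 cm → contributes +38.227 cm⁴
Total I = 128.82 cm⁴.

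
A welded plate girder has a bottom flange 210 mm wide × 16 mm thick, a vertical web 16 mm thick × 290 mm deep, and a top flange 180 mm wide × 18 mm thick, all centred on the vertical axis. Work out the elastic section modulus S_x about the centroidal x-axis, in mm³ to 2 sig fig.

S_x ≈ 1.1 × 10⁶ mm³

Break the section into simple shapes (no overlaps), measuring from the bottom-left corner of the bounding box.
Bottom plate: 210 × 16, A = 3 360 mm², y = 8 mm, Ī = 71 680 mm⁴.
Web plate: 16 × 290, A = 4 640 mm², y = 161 mm, Ī = 32 518 667 mm⁴.
Top plate: 180 × 18, A = 3 240 mm², y = 315 mm, Ī = 87 480 mm⁴.
Centroid: ȳ = ΣA·y / ΣA = 159.7 mm.
Transfer each piece to the centroidal x-axis using Ī + A·d² with d = y − 159.7:
  bottom plate: d = -151.7 mm → contributes +77 348 924 mm⁴
  web plate: d = 1.345 mm → contributes +32 527 063 mm⁴
  top plate: d = 155.3 mm → contributes +78 275 581 mm⁴
Total I = 188 151 567 mm⁴.
Extreme fibre distance c = 164.3 mm; S = I/c = 1 144 856 mm³.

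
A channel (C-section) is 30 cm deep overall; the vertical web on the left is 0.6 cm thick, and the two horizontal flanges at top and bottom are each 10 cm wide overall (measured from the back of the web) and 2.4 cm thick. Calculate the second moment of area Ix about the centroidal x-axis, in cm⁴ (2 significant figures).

Ix ≈ 1.0 × 10⁴ cm⁴

Break the section into simple shapes (no overlaps), measuring from the bottom-left corner of the bounding box.
Web: 0.6 × 30, A = 18 cm², y = 15 cm, Ī = 1 350 cm⁴.
Top flange (beyond web): 9.4 × 2.4, A = 22.56 cm², y = 28.8 cm, Ī = 10.83 cm⁴.
Bottom flange (beyond web): 9.4 × 2.4, A = 22.56 cm², y = 1.2 cm, Ī = 10.83 cm⁴.
By symmetry the centroid is at mid-height, ȳ = 15 cm.
Transfer each piece to the centroidal x-axis using Ī + A·d² with d = y − 15:
  web: d = 0 cm → contributes +1 350 cm⁴
  top flange (beyond web): d = 13.8 cm → contributes +4 307 cm⁴
  bottom flange (beyond web): d = -13.8 cm → contributes +4 307 cm⁴
Total I = 9 964 cm⁴.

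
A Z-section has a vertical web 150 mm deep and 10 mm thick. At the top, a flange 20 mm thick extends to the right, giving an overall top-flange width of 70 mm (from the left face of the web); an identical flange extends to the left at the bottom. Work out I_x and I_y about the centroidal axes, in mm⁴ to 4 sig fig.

Decompose the section into non-overlapping parts with the origin at the bottom-left of its bounding rectangle.
Web: 10 × 150, A = 1 500 mm², y = 75 mm, Ī = 2 812 500 mm⁴.
Top flange (beyond web): 60 × 20, A = 1 200 mm², y = 140 mm, Ī = 40 000 mm⁴.
Bottom flange (beyond web): 60 × 20, A = 1 200 mm², y = 10 mm, Ī = 40 000 mm⁴.
Centroid: ȳ = ΣA·y / ΣA = 75 mm.
Transfer each piece to the centroidal x-axis using Ī + A·d² with d = y − 75:
  web: d = 0 mm → contributes +2 812 500 mm⁴
  top flange (beyond web): d = 65 mm → contributes +5 110 000 mm⁴
  bottom flange (beyond web): d = -65 mm → contributes +5 110 000 mm⁴
Total I = 13 032 500 mm⁴.
For the y-axis: x̄ = 65 mm.
Repeating about the centroidal y-axis gives I_y = 3 672 500 mm⁴.

I_x ≈ 1.303 × 10⁷ mm⁴, I_y ≈ 3.673 × 10⁶ mm⁴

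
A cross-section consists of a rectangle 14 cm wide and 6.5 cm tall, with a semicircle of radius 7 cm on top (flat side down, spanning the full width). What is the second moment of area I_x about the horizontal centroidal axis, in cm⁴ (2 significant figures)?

Treat the section as a set of non-overlapping primitives; coordinates are from the bounding-box lower-left.
Rectangular body: 14 × 6.5, A = 91 cm², y = 3.25 cm, Ī = 320.4 cm⁴.
Semicircular cap: semicircle r = 7, A = 76.97 cm², y = 9.471 cm, Ī = 263.5 cm⁴.
Centroid: ȳ = ΣA·y / ΣA = 6.101 cm.
Transfer each piece to the horizontal centroidal axis using Ī + A·d² with d = y − 6.101:
  rectangular body: d = -2.851 cm → contributes +1 060 cm⁴
  semicircular cap: d = 3.37 cm → contributes +1 138 cm⁴
Total I = 2 198 cm⁴.

I_x ≈ 2200 cm⁴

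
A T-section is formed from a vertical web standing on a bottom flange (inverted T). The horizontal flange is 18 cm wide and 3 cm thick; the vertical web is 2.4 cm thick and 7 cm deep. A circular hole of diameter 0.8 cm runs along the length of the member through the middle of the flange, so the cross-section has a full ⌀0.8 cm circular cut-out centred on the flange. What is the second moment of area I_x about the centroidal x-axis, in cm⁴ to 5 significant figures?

I_x ≈ 428.71 cm⁴

Decompose the section into non-overlapping parts with the origin at the bottom-left of its bounding rectangle.
Flange: 18 × 3, A = 54 cm², y = 1.5 cm, Ī = 40.5 cm⁴.
Web: 2.4 × 7, A = 16.8 cm², y = 6.5 cm, Ī = 68.6 cm⁴.
Hole (subtracted): ⌀0.8, A = 0.5026548 cm², y = 1.5 cm, Ī = 0.02010619 cm⁴.
Centroid: ȳ = ΣA·y / ΣA = 2.694924 cm.
Transfer each piece to the centroidal x-axis using Ī + A·d² with d = y − 2.694924:
  flange: d = -1.194924 cm → contributes +117.6036 cm⁴
  web: d = 3.805076 cm → contributes +311.8405 cm⁴
  hole: d = -1.194924 cm → contributes −0.7378188 cm⁴
Total I = 428.7063 cm⁴.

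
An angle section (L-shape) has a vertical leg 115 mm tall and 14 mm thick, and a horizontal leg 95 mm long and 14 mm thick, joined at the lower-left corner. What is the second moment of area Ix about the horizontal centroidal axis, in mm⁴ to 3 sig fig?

Decompose the section into non-overlapping parts with the origin at the bottom-left of its bounding rectangle.
Vertical leg: 14 × 115, A = 1 610 mm², y = 57.5 mm, Ī = 1 774 354 mm⁴.
Horizontal leg (remainder): 81 × 14, A = 1 134 mm², y = 7 mm, Ī = 18 522 mm⁴.
Centroid: ȳ = ΣA·y / ΣA = 36.63 mm.
Transfer each piece to the horizontal centroidal axis using Ī + A·d² with d = y − 36.63:
  vertical leg: d = 20.87 mm → contributes +2 475 594 mm⁴
  horizontal leg (remainder): d = -29.63 mm → contributes +1 014 109 mm⁴
Total I = 3 489 703 mm⁴.

Ix ≈ 3.49 × 10⁶ mm⁴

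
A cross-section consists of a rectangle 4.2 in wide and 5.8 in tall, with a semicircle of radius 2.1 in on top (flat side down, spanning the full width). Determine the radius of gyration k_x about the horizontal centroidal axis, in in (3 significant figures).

k_x ≈ 2.17 in

Decompose the section into non-overlapping parts with the origin at the bottom-left of its bounding rectangle.
Rectangular body: 4.2 × 5.8, A = 24.36 in², y = 2.9 in, Ī = 68.289 in⁴.
Semicircular cap: semicircle r = 2.1, A = 6.9272 in², y = 6.6913 in, Ī = 2.1346 in⁴.
Centroid: ȳ = ΣA·y / ΣA = 3.7394 in.
Transfer each piece to the horizontal centroidal axis using Ī + A·d² with d = y − 3.7394:
  rectangular body: d = -0.83941 in → contributes +85.454 in⁴
  semicircular cap: d = 2.9519 in → contributes +62.494 in⁴
Total I = 147.95 in⁴.
Radius of gyration: k = √(I/A) = √(147.95 / 31.287) = 2.1746 in.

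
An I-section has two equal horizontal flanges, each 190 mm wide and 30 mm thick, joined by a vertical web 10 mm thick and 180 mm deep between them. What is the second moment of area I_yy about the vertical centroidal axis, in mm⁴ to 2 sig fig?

I_yy ≈ 3.4 × 10⁷ mm⁴

Break the section into simple shapes (no overlaps), measuring from the bottom-left corner of the bounding box.
Bottom flange: 190 × 30, A = 5 700 mm², x = 95 mm, Ī = 17 147 500 mm⁴.
Web: 10 × 180, A = 1 800 mm², x = 95 mm, Ī = 15 000 mm⁴.
Top flange: 190 × 30, A = 5 700 mm², x = 95 mm, Ī = 17 147 500 mm⁴.
By symmetry the centroid is at mid-width, x̄ = 95 mm.
All pieces are centred on the vertical centroidal axis, so I = ΣĪ = 34 310 000 mm⁴.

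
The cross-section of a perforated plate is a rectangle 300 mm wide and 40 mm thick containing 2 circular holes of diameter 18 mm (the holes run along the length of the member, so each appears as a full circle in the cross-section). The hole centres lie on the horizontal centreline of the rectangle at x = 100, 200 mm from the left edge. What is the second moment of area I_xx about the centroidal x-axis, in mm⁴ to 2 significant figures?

Decompose the section into non-overlapping parts with the origin at the bottom-left of its bounding rectangle.
Plate: 300 × 40, A = 12 000 mm², y = 20 mm, Ī = 1 600 000 mm⁴.
Hole 1 (subtracted): ⌀18, A = 254.5 mm², y = 20 mm, Ī = 5 153 mm⁴.
Hole 2 (subtracted): ⌀18, A = 254.5 mm², y = 20 mm, Ī = 5 153 mm⁴.
By symmetry the centroid is at mid-height, ȳ = 20 mm.
All pieces are centred on the centroidal x-axis, so I = ΣĪ (holes subtracted) = 1 589 694 mm⁴.

I_xx ≈ 1.6 × 10⁶ mm⁴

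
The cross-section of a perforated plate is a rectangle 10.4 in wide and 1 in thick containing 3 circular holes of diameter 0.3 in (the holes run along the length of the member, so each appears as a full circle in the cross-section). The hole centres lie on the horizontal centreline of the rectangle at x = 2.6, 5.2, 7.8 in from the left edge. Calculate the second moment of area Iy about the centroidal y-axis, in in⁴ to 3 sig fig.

Iy ≈ 92.8 in⁴

Decompose the section into non-overlapping parts with the origin at the bottom-left of its bounding rectangle.
Plate: 10.4 × 1, A = 10.4 in², x = 5.2 in, Ī = 93.739 in⁴.
Hole 1 (subtracted): ⌀0.3, A = 0.070686 in², x = 2.6 in, Ī = 0.00039761 in⁴.
Hole 2 (subtracted): ⌀0.3, A = 0.070686 in², x = 5.2 in, Ī = 0.00039761 in⁴.
Hole 3 (subtracted): ⌀0.3, A = 0.070686 in², x = 7.8 in, Ī = 0.00039761 in⁴.
By symmetry the centroid is at mid-width, x̄ = 5.2 in.
Transfer each piece to the centroidal y-axis using Ī + A·d² with d = x − 5.2:
  plate: d = 0 in → contributes +93.739 in⁴
  hole 1: d = -2.6 in → contributes −0.47823 in⁴
  hole 2: d = 0 in → contributes −0.00039761 in⁴
  hole 3: d = 2.6 in → contributes −0.47823 in⁴
Total I = 92.782 in⁴.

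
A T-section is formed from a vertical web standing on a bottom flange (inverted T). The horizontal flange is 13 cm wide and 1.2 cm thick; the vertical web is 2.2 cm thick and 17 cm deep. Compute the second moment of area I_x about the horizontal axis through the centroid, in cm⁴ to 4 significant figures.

Decompose the section into non-overlapping parts with the origin at the bottom-left of its bounding rectangle.
Flange: 13 × 1.2, A = 15.6 cm², y = 0.6 cm, Ī = 1.872 cm⁴.
Web: 2.2 × 17, A = 37.4 cm², y = 9.7 cm, Ī = 900.717 cm⁴.
Centroid: ȳ = ΣA·y / ΣA = 7.02151 cm.
Transfer each piece to the horizontal axis through the centroid using Ī + A·d² with d = y − 7.02151:
  flange: d = -6.42151 cm → contributes +645.15 cm⁴
  web: d = 2.67849 cm → contributes +1169.04 cm⁴
Total I = 1814.19 cm⁴.

I_x ≈ 1814 cm⁴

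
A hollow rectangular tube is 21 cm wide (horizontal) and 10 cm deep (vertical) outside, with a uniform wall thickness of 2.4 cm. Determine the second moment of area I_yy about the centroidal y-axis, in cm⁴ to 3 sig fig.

I_yy ≈ 5880 cm⁴

Split into non-overlapping primitives; take the origin at the lower-left of the bounding box.
Outer rectangle: 21 × 10, A = 210 cm², x = 10.5 cm, Ī = 7717.5 cm⁴.
Inner void (subtracted): 16.2 × 5.2, A = 84.24 cm², x = 10.5 cm, Ī = 1842.3 cm⁴.
By symmetry the centroid is at mid-width, x̄ = 10.5 cm.
All pieces are centred on the centroidal y-axis, so I = ΣĪ (holes subtracted) = 5875.2 cm⁴.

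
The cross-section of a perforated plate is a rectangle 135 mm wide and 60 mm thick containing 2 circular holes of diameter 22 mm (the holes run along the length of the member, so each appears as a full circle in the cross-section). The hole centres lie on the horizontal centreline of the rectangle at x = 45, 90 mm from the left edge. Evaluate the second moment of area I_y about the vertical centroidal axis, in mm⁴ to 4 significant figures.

I_y ≈ 1.189 × 10⁷ mm⁴

Split into non-overlapping primitives; take the origin at the lower-left of the bounding box.
Plate: 135 × 60, A = 8 100 mm², x = 67.5 mm, Ī = 12 301 875 mm⁴.
Hole 1 (subtracted): ⌀22, A = 380.133 mm², x = 45 mm, Ī = 11 499 mm⁴.
Hole 2 (subtracted): ⌀22, A = 380.133 mm², x = 90 mm, Ī = 11 499 mm⁴.
By symmetry the centroid is at mid-width, x̄ = 67.5 mm.
Transfer each piece to the vertical centroidal axis using Ī + A·d² with d = x − 67.5:
  plate: d = 0 mm → contributes +12 301 875 mm⁴
  hole 1: d = -22.5 mm → contributes −203 941 mm⁴
  hole 2: d = 22.5 mm → contributes −203 941 mm⁴
Total I = 11 893 993 mm⁴.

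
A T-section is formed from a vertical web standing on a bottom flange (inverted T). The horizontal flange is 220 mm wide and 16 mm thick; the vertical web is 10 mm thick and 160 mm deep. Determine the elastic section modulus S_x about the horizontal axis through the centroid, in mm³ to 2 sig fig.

Decompose the section into non-overlapping parts with the origin at the bottom-left of its bounding rectangle.
Flange: 220 × 16, A = 3 520 mm², y = 8 mm, Ī = 75 093 mm⁴.
Web: 10 × 160, A = 1 600 mm², y = 96 mm, Ī = 3 413 333 mm⁴.
Centroid: ȳ = ΣA·y / ΣA = 35.5 mm.
Transfer each piece to the horizontal axis through the centroid using Ī + A·d² with d = y − 35.5:
  flange: d = -27.5 mm → contributes +2 737 093 mm⁴
  web: d = 60.5 mm → contributes +9 269 733 mm⁴
Total I = 12 006 827 mm⁴.
Extreme fibre distance c = 140.5 mm; S = I/c = 85 458 mm³.

S_x ≈ 8.5 × 10⁴ mm³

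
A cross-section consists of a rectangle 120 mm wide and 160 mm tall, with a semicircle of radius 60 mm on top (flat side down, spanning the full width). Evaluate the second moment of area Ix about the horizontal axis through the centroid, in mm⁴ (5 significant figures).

Ix ≈ 9.0970 × 10⁷ mm⁴

Split into non-overlapping primitives; take the origin at the lower-left of the bounding box.
Rectangular body: 120 × 160, A = 19 200 mm², y = 80 mm, Ī = 40 960 000 mm⁴.
Semicircular cap: semicircle r = 60, A = 5654.867 mm², y = 185.4648 mm, Ī = 1 422 450 mm⁴.
Centroid: ȳ = ΣA·y / ΣA = 103.9949 mm.
Transfer each piece to the horizontal axis through the centroid using Ī + A·d² with d = y − 103.9949:
  rectangular body: d = -23.99487 mm → contributes +52 014 474 mm⁴
  semicircular cap: d = 81.46992 mm → contributes +38 955 767 mm⁴
Total I = 90 970 242 mm⁴.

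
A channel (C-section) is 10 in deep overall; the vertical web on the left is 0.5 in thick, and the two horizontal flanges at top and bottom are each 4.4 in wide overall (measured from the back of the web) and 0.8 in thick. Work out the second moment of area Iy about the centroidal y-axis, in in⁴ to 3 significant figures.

Split into non-overlapping primitives; take the origin at the lower-left of the bounding box.
Web: 0.5 × 10, A = 5 in², x = 0.25 in, Ī = 0.10417 in⁴.
Top flange (beyond web): 3.9 × 0.8, A = 3.12 in², x = 2.45 in, Ī = 3.9546 in⁴.
Bottom flange (beyond web): 3.9 × 0.8, A = 3.12 in², x = 2.45 in, Ī = 3.9546 in⁴.
Centroid: x̄ = ΣA·x / ΣA = 1.4714 in.
Transfer each piece to the centroidal y-axis using Ī + A·d² with d = x − 1.4714:
  web: d = -1.2214 in → contributes +7.5627 in⁴
  top flange (beyond web): d = 0.97865 in → contributes +6.9428 in⁴
  bottom flange (beyond web): d = 0.97865 in → contributes +6.9428 in⁴
Total I = 21.448 in⁴.

Iy ≈ 21.4 in⁴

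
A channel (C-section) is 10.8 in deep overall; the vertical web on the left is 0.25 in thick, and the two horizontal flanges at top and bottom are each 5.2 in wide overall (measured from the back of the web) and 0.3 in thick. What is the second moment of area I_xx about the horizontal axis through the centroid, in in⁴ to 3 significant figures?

Break the section into simple shapes (no overlaps), measuring from the bottom-left corner of the bounding box.
Web: 0.25 × 10.8, A = 2.7 in², y = 5.4 in, Ī = 26.244 in⁴.
Top flange (beyond web): 4.95 × 0.3, A = 1.485 in², y = 10.65 in, Ī = 0.011138 in⁴.
Bottom flange (beyond web): 4.95 × 0.3, A = 1.485 in², y = 0.15 in, Ī = 0.011138 in⁴.
By symmetry the centroid is at mid-height, ȳ = 5.4 in.
Transfer each piece to the horizontal axis through the centroid using Ī + A·d² with d = y − 5.4:
  web: d = 0 in → contributes +26.244 in⁴
  top flange (beyond web): d = 5.25 in → contributes +40.941 in⁴
  bottom flange (beyond web): d = -5.25 in → contributes +40.941 in⁴
Total I = 108.13 in⁴.

I_xx ≈ 108 in⁴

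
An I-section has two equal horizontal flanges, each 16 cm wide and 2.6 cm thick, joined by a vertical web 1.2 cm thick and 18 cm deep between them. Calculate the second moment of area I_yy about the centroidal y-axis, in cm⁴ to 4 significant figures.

I_yy ≈ 1778 cm⁴

Break the section into simple shapes (no overlaps), measuring from the bottom-left corner of the bounding box.
Bottom flange: 16 × 2.6, A = 41.6 cm², x = 8 cm, Ī = 887.467 cm⁴.
Web: 1.2 × 18, A = 21.6 cm², x = 8 cm, Ī = 2.592 cm⁴.
Top flange: 16 × 2.6, A = 41.6 cm², x = 8 cm, Ī = 887.467 cm⁴.
By symmetry the centroid is at mid-width, x̄ = 8 cm.
All pieces are centred on the centroidal y-axis, so I = ΣĪ = 1777.53 cm⁴.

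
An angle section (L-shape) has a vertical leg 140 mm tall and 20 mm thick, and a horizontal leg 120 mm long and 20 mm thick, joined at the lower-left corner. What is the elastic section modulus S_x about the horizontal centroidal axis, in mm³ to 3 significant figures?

Decompose the section into non-overlapping parts with the origin at the bottom-left of its bounding rectangle.
Vertical leg: 20 × 140, A = 2 800 mm², y = 70 mm, Ī = 4 573 333 mm⁴.
Horizontal leg (remainder): 100 × 20, A = 2 000 mm², y = 10 mm, Ī = 66 667 mm⁴.
Centroid: ȳ = ΣA·y / ΣA = 45 mm.
Transfer each piece to the horizontal centroidal axis using Ī + A·d² with d = y − 45:
  vertical leg: d = 25 mm → contributes +6 323 333 mm⁴
  horizontal leg (remainder): d = -35 mm → contributes +2 516 667 mm⁴
Total I = 8 840 000 mm⁴.
Extreme fibre distance c = 95 mm; S = I/c = 93 053 mm³.

S_x ≈ 9.31 × 10⁴ mm³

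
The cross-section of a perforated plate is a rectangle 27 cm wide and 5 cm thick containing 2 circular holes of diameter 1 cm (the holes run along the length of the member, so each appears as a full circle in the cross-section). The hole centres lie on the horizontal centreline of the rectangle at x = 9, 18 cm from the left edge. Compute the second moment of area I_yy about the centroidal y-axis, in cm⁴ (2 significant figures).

Decompose the section into non-overlapping parts with the origin at the bottom-left of its bounding rectangle.
Plate: 27 × 5, A = 135 cm², x = 13.5 cm, Ī = 8 201 cm⁴.
Hole 1 (subtracted): ⌀1, A = 0.7854 cm², x = 9 cm, Ī = 0.04909 cm⁴.
Hole 2 (subtracted): ⌀1, A = 0.7854 cm², x = 18 cm, Ī = 0.04909 cm⁴.
By symmetry the centroid is at mid-width, x̄ = 13.5 cm.
Transfer each piece to the centroidal y-axis using Ī + A·d² with d = x − 13.5:
  plate: d = 0 cm → contributes +8 201 cm⁴
  hole 1: d = -4.5 cm → contributes −15.95 cm⁴
  hole 2: d = 4.5 cm → contributes −15.95 cm⁴
Total I = 8 169 cm⁴.

I_yy ≈ 8200 cm⁴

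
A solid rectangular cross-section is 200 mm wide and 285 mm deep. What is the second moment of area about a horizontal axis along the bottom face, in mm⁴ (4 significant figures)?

The section: 200 × 285, A = 57 000 mm², y = 142.5 mm, Ī = 385 818 750 mm⁴.
Transfer it to the base of the section using Ī + A·d² with d = y − 0:
  the section: d = 142.5 mm → contributes +1 543 275 000 mm⁴
Total I = 1 543 275 000 mm⁴.

I_base ≈ 1.543 × 10⁹ mm⁴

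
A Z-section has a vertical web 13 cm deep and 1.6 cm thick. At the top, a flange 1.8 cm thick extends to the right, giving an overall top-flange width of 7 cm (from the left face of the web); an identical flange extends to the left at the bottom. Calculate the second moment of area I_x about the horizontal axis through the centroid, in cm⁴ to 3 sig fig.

Break the section into simple shapes (no overlaps), measuring from the bottom-left corner of the bounding box.
Web: 1.6 × 13, A = 20.8 cm², y = 6.5 cm, Ī = 292.93 cm⁴.
Top flange (beyond web): 5.4 × 1.8, A = 9.72 cm², y = 12.1 cm, Ī = 2.6244 cm⁴.
Bottom flange (beyond web): 5.4 × 1.8, A = 9.72 cm², y = 0.9 cm, Ī = 2.6244 cm⁴.
Centroid: ȳ = ΣA·y / ΣA = 6.5 cm.
Transfer each piece to the horizontal axis through the centroid using Ī + A·d² with d = y − 6.5:
  web: d = 0 cm → contributes +292.93 cm⁴
  top flange (beyond web): d = 5.6 cm → contributes +307.44 cm⁴
  bottom flange (beyond web): d = -5.6 cm → contributes +307.44 cm⁴
Total I = 907.82 cm⁴.

I_x ≈ 908 cm⁴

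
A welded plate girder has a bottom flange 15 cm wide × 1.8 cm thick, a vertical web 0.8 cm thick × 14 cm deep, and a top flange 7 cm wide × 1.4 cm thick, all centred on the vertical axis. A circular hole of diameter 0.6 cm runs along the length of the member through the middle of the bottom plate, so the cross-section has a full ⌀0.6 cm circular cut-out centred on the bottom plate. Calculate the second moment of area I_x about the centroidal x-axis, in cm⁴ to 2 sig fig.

I_x ≈ 2100 cm⁴

Split into non-overlapping primitives; take the origin at the lower-left of the bounding box.
Bottom plate: 15 × 1.8, A = 27 cm², y = 0.9 cm, Ī = 7.29 cm⁴.
Web plate: 0.8 × 14, A = 11.2 cm², y = 8.8 cm, Ī = 182.9 cm⁴.
Top plate: 7 × 1.4, A = 9.8 cm², y = 16.5 cm, Ī = 1.601 cm⁴.
Hole (subtracted): ⌀0.6, A = 0.2827 cm², y = 0.9 cm, Ī = 0.006362 cm⁴.
Centroid: ȳ = ΣA·y / ΣA = 5.958 cm.
Transfer each piece to the centroidal x-axis using Ī + A·d² with d = y − 5.958:
  bottom plate: d = -5.058 cm → contributes +698.1 cm⁴
  web plate: d = 2.842 cm → contributes +273.4 cm⁴
  top plate: d = 10.54 cm → contributes +1 091 cm⁴
  hole: d = -5.058 cm → contributes −7.24 cm⁴
Total I = 2 055 cm⁴.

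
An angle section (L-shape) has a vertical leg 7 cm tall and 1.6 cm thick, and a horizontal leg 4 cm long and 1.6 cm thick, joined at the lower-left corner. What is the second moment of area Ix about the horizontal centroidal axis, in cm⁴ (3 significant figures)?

Treat the section as a set of non-overlapping primitives; coordinates are from the bounding-box lower-left.
Vertical leg: 1.6 × 7, A = 11.2 cm², y = 3.5 cm, Ī = 45.733 cm⁴.
Horizontal leg (remainder): 2.4 × 1.6, A = 3.84 cm², y = 0.8 cm, Ī = 0.8192 cm⁴.
Centroid: ȳ = ΣA·y / ΣA = 2.8106 cm.
Transfer each piece to the horizontal centroidal axis using Ī + A·d² with d = y − 2.8106:
  vertical leg: d = 0.68936 cm → contributes +51.056 cm⁴
  horizontal leg (remainder): d = -2.0106 cm → contributes +16.343 cm⁴
Total I = 67.399 cm⁴.

Ix ≈ 67.4 cm⁴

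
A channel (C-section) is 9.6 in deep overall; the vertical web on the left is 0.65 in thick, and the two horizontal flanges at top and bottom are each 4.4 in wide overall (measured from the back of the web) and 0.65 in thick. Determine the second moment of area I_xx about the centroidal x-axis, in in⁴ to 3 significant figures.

I_xx ≈ 146 in⁴

Treat the section as a set of non-overlapping primitives; coordinates are from the bounding-box lower-left.
Web: 0.65 × 9.6, A = 6.24 in², y = 4.8 in, Ī = 47.923 in⁴.
Top flange (beyond web): 3.75 × 0.65, A = 2.4375 in², y = 9.275 in, Ī = 0.08582 in⁴.
Bottom flange (beyond web): 3.75 × 0.65, A = 2.4375 in², y = 0.325 in, Ī = 0.08582 in⁴.
By symmetry the centroid is at mid-height, ȳ = 4.8 in.
Transfer each piece to the centroidal x-axis using Ī + A·d² with d = y − 4.8:
  web: d = 0 in → contributes +47.923 in⁴
  top flange (beyond web): d = 4.475 in → contributes +48.898 in⁴
  bottom flange (beyond web): d = -4.475 in → contributes +48.898 in⁴
Total I = 145.72 in⁴.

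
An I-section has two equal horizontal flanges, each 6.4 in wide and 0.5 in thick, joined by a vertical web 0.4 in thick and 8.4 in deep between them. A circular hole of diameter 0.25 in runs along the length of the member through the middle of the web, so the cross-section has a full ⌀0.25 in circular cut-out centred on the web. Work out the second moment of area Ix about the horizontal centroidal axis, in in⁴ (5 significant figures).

Split into non-overlapping primitives; take the origin at the lower-left of the bounding box.
Bottom flange: 6.4 × 0.5, A = 3.2 in², y = 0.25 in, Ī = 0.06666667 in⁴.
Web: 0.4 × 8.4, A = 3.36 in², y = 4.7 in, Ī = 19.7568 in⁴.
Top flange: 6.4 × 0.5, A = 3.2 in², y = 9.15 in, Ī = 0.06666667 in⁴.
Hole (subtracted): ⌀0.25, A = 0.04908739 in², y = 4.7 in, Ī = 0.0001917476 in⁴.
By symmetry the centroid is at mid-height, ȳ = 4.7 in.
Transfer each piece to the horizontal centroidal axis using Ī + A·d² with d = y − 4.7:
  bottom flange: d = -4.45 in → contributes +63.43467 in⁴
  web: d = 0 in → contributes +19.7568 in⁴
  top flange: d = 4.45 in → contributes +63.43467 in⁴
  hole: d = 0 in → contributes −0.0001917476 in⁴
Total I = 146.6259 in⁴.

Ix ≈ 146.63 in⁴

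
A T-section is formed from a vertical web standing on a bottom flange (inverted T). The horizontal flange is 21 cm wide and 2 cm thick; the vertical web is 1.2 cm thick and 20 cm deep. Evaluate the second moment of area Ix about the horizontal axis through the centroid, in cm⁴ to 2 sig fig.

Split into non-overlapping primitives; take the origin at the lower-left of the bounding box.
Flange: 21 × 2, A = 42 cm², y = 1 cm, Ī = 14 cm⁴.
Web: 1.2 × 20, A = 24 cm², y = 12 cm, Ī = 800 cm⁴.
Centroid: ȳ = ΣA·y / ΣA = 5 cm.
Transfer each piece to the horizontal axis through the centroid using Ī + A·d² with d = y − 5:
  flange: d = -4 cm → contributes +686 cm⁴
  web: d = 7 cm → contributes +1 976 cm⁴
Total I = 2 662 cm⁴.

Ix ≈ 2700 cm⁴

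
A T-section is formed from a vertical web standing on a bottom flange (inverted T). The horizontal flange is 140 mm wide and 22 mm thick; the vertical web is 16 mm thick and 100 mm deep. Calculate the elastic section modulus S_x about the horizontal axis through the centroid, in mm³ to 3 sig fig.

S_x ≈ 5.96 × 10⁴ mm³

Decompose the section into non-overlapping parts with the origin at the bottom-left of its bounding rectangle.
Flange: 140 × 22, A = 3 080 mm², y = 11 mm, Ī = 124 227 mm⁴.
Web: 16 × 100, A = 1 600 mm², y = 72 mm, Ī = 1 333 333 mm⁴.
Centroid: ȳ = ΣA·y / ΣA = 31.855 mm.
Transfer each piece to the horizontal axis through the centroid using Ī + A·d² with d = y − 31.855:
  flange: d = -20.855 mm → contributes +1 463 776 mm⁴
  web: d = 40.145 mm → contributes +3 911 965 mm⁴
Total I = 5 375 741 mm⁴.
Extreme fibre distance c = 90.145 mm; S = I/c = 59 634 mm³.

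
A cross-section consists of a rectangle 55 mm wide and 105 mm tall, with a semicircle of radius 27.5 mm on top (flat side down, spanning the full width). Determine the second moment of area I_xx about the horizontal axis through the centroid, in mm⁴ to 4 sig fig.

Break the section into simple shapes (no overlaps), measuring from the bottom-left corner of the bounding box.
Rectangular body: 55 × 105, A = 5 775 mm², y = 52.5 mm, Ī = 5 305 781 mm⁴.
Semicircular cap: semicircle r = 27.5, A = 1187.91 mm², y = 116.671 mm, Ī = 62771.5 mm⁴.
Centroid: ȳ = ΣA·y / ΣA = 63.448 mm.
Transfer each piece to the horizontal axis through the centroid using Ī + A·d² with d = y − 63.448:
  rectangular body: d = -10.948 mm → contributes +5 997 967 mm⁴
  semicircular cap: d = 53.2233 mm → contributes +3 427 807 mm⁴
Total I = 9 425 774 mm⁴.

I_xx ≈ 9.426 × 10⁶ mm⁴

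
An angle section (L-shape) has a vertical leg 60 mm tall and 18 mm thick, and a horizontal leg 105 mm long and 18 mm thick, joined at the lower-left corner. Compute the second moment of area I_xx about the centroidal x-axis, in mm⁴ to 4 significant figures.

Split into non-overlapping primitives; take the origin at the lower-left of the bounding box.
Vertical leg: 18 × 60, A = 1 080 mm², y = 30 mm, Ī = 324 000 mm⁴.
Horizontal leg (remainder): 87 × 18, A = 1 566 mm², y = 9 mm, Ī = 42 282 mm⁴.
Centroid: ȳ = ΣA·y / ΣA = 17.5714 mm.
Transfer each piece to the centroidal x-axis using Ī + A·d² with d = y − 17.5714:
  vertical leg: d = 12.4286 mm → contributes +490 827 mm⁴
  horizontal leg (remainder): d = -8.57143 mm → contributes +157 335 mm⁴
Total I = 648 162 mm⁴.

I_xx ≈ 6.482 × 10⁵ mm⁴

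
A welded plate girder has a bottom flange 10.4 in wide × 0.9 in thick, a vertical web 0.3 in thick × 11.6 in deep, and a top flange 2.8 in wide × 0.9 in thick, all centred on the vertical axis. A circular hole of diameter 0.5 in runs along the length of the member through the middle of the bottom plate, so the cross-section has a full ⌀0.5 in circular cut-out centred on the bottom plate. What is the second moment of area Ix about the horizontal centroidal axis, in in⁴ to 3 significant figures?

Break the section into simple shapes (no overlaps), measuring from the bottom-left corner of the bounding box.
Bottom plate: 10.4 × 0.9, A = 9.36 in², y = 0.45 in, Ī = 0.6318 in⁴.
Web plate: 0.3 × 11.6, A = 3.48 in², y = 6.7 in, Ī = 39.022 in⁴.
Top plate: 2.8 × 0.9, A = 2.52 in², y = 12.95 in, Ī = 0.1701 in⁴.
Hole (subtracted): ⌀0.5, A = 0.19635 in², y = 0.45 in, Ī = 0.003068 in⁴.
Centroid: ȳ = ΣA·y / ΣA = 3.9617 in.
Transfer each piece to the horizontal centroidal axis using Ī + A·d² with d = y − 3.9617:
  bottom plate: d = -3.5117 in → contributes +116.06 in⁴
  web plate: d = 2.7383 in → contributes +65.117 in⁴
  top plate: d = 8.9883 in → contributes +203.76 in⁴
  hole: d = -3.5117 in → contributes −2.4244 in⁴
Total I = 382.51 in⁴.

Ix ≈ 383 in⁴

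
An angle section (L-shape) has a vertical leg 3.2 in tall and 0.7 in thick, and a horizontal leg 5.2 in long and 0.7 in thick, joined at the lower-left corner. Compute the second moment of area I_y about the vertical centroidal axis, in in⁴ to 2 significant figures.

Treat the section as a set of non-overlapping primitives; coordinates are from the bounding-box lower-left.
Vertical leg: 0.7 × 3.2, A = 2.24 in², x = 0.35 in, Ī = 0.09147 in⁴.
Horizontal leg (remainder): 4.5 × 0.7, A = 3.15 in², x = 2.95 in, Ī = 5.316 in⁴.
Centroid: x̄ = ΣA·x / ΣA = 1.869 in.
Transfer each piece to the vertical centroidal axis using Ī + A·d² with d = x − 1.869:
  vertical leg: d = -1.519 in → contributes +5.263 in⁴
  horizontal leg (remainder): d = 1.081 in → contributes +8.993 in⁴
Total I = 14.26 in⁴.

I_y ≈ 14 in⁴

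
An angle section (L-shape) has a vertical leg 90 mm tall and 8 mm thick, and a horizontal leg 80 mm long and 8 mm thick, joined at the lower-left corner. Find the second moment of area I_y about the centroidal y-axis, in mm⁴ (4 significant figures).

Treat the section as a set of non-overlapping primitives; coordinates are from the bounding-box lower-left.
Vertical leg: 8 × 90, A = 720 mm², x = 4 mm, Ī = 3 840 mm⁴.
Horizontal leg (remainder): 72 × 8, A = 576 mm², x = 44 mm, Ī = 248 832 mm⁴.
Centroid: x̄ = ΣA·x / ΣA = 21.7778 mm.
Transfer each piece to the centroidal y-axis using Ī + A·d² with d = x − 21.7778:
  vertical leg: d = -17.7778 mm → contributes +231 396 mm⁴
  horizontal leg (remainder): d = 22.2222 mm → contributes +533 276 mm⁴
Total I = 764 672 mm⁴.

I_y ≈ 7.647 × 10⁵ mm⁴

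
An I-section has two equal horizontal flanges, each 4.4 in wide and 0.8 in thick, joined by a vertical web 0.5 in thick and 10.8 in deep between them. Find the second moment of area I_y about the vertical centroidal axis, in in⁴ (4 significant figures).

Break the section into simple shapes (no overlaps), measuring from the bottom-left corner of the bounding box.
Bottom flange: 4.4 × 0.8, A = 3.52 in², x = 2.2 in, Ī = 5.67893 in⁴.
Web: 0.5 × 10.8, A = 5.4 in², x = 2.2 in, Ī = 0.1125 in⁴.
Top flange: 4.4 × 0.8, A = 3.52 in², x = 2.2 in, Ī = 5.67893 in⁴.
By symmetry the centroid is at mid-width, x̄ = 2.2 in.
All pieces are centred on the vertical centroidal axis, so I = ΣĪ = 11.4704 in⁴.

I_y ≈ 11.47 in⁴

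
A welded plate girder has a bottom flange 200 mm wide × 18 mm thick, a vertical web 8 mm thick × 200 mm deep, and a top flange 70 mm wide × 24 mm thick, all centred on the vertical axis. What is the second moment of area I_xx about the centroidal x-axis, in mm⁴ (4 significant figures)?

I_xx ≈ 6.329 × 10⁷ mm⁴

Break the section into simple shapes (no overlaps), measuring from the bottom-left corner of the bounding box.
Bottom plate: 200 × 18, A = 3 600 mm², y = 9 mm, Ī = 97 200 mm⁴.
Web plate: 8 × 200, A = 1 600 mm², y = 118 mm, Ī = 5 333 333 mm⁴.
Top plate: 70 × 24, A = 1 680 mm², y = 230 mm, Ī = 80 640 mm⁴.
Centroid: ȳ = ΣA·y / ΣA = 88.314 mm.
Transfer each piece to the centroidal x-axis using Ī + A·d² with d = y − 88.314:
  bottom plate: d = -79.314 mm → contributes +22 743 732 mm⁴
  web plate: d = 29.686 mm → contributes +6 743 352 mm⁴
  top plate: d = 141.686 mm → contributes +33 806 532 mm⁴
Total I = 63 293 615 mm⁴.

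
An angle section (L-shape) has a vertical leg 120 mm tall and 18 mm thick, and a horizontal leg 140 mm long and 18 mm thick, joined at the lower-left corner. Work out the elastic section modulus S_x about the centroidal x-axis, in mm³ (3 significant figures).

S_x ≈ 6.40 × 10⁴ mm³

Break the section into simple shapes (no overlaps), measuring from the bottom-left corner of the bounding box.
Vertical leg: 18 × 120, A = 2 160 mm², y = 60 mm, Ī = 2 592 000 mm⁴.
Horizontal leg (remainder): 122 × 18, A = 2 196 mm², y = 9 mm, Ī = 59 292 mm⁴.
Centroid: ȳ = ΣA·y / ΣA = 34.289 mm.
Transfer each piece to the centroidal x-axis using Ī + A·d² with d = y − 34.289:
  vertical leg: d = 25.711 mm → contributes +4 019 851 mm⁴
  horizontal leg (remainder): d = -25.289 mm → contributes +1 463 736 mm⁴
Total I = 5 483 588 mm⁴.
Extreme fibre distance c = 85.711 mm; S = I/c = 63 978 mm³.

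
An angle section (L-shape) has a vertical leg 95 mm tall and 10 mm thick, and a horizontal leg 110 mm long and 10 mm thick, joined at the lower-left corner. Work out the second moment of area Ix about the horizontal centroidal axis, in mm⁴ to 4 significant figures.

Break the section into simple shapes (no overlaps), measuring from the bottom-left corner of the bounding box.
Vertical leg: 10 × 95, A = 950 mm², y = 47.5 mm, Ī = 714 479 mm⁴.
Horizontal leg (remainder): 100 × 10, A = 1 000 mm², y = 5 mm, Ī = 8333.33 mm⁴.
Centroid: ȳ = ΣA·y / ΣA = 25.7051 mm.
Transfer each piece to the horizontal centroidal axis using Ī + A·d² with d = y − 25.7051:
  vertical leg: d = 21.7949 mm → contributes +1 165 745 mm⁴
  horizontal leg (remainder): d = -20.7051 mm → contributes +437 036 mm⁴
Total I = 1 602 780 mm⁴.

Ix ≈ 1.603 × 10⁶ mm⁴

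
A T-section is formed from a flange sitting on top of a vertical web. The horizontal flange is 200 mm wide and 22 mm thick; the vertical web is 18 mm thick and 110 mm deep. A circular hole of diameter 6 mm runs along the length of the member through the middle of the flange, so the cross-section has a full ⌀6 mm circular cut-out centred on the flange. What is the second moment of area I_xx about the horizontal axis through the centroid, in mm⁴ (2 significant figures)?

Break the section into simple shapes (no overlaps), measuring from the bottom-left corner of the bounding box.
Flange: 200 × 22, A = 4 400 mm², y = 121 mm, Ī = 177 467 mm⁴.
Web: 18 × 110, A = 1 980 mm², y = 55 mm, Ī = 1 996 500 mm⁴.
Hole (subtracted): ⌀6, A = 28.27 mm², y = 121 mm, Ī = 63.62 mm⁴.
Centroid: ȳ = ΣA·y / ΣA = 100.4 mm.
Transfer each piece to the horizontal axis through the centroid using Ī + A·d² with d = y − 100.4:
  flange: d = 20.57 mm → contributes +2 039 929 mm⁴
  web: d = -45.43 mm → contributes +6 082 284 mm⁴
  hole: d = 20.57 mm → contributes −12 032 mm⁴
Total I = 8 110 181 mm⁴.

I_xx ≈ 8.1 × 10⁶ mm⁴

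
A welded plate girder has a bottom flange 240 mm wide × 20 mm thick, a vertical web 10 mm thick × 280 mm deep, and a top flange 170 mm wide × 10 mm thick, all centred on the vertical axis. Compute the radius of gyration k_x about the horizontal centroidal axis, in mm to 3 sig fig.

k_x ≈ 122 mm

Treat the section as a set of non-overlapping primitives; coordinates are from the bounding-box lower-left.
Bottom plate: 240 × 20, A = 4 800 mm², y = 10 mm, Ī = 160 000 mm⁴.
Web plate: 10 × 280, A = 2 800 mm², y = 160 mm, Ī = 18 293 333 mm⁴.
Top plate: 170 × 10, A = 1 700 mm², y = 305 mm, Ī = 14 167 mm⁴.
Centroid: ȳ = ΣA·y / ΣA = 109.09 mm.
Transfer each piece to the horizontal centroidal axis using Ī + A·d² with d = y − 109.09:
  bottom plate: d = -99.086 mm → contributes +47 286 590 mm⁴
  web plate: d = 50.914 mm → contributes +25 551 586 mm⁴
  top plate: d = 195.91 mm → contributes +65 264 055 mm⁴
Total I = 138 102 231 mm⁴.
Radius of gyration: k = √(I/A) = √(138 102 231 / 9 300) = 121.86 mm.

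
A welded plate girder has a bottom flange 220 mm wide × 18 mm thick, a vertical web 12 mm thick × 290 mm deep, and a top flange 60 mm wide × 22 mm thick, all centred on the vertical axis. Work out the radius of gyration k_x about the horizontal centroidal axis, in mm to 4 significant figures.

k_x ≈ 122.7 mm

Decompose the section into non-overlapping parts with the origin at the bottom-left of its bounding rectangle.
Bottom plate: 220 × 18, A = 3 960 mm², y = 9 mm, Ī = 106 920 mm⁴.
Web plate: 12 × 290, A = 3 480 mm², y = 163 mm, Ī = 24 389 000 mm⁴.
Top plate: 60 × 22, A = 1 320 mm², y = 319 mm, Ī = 53 240 mm⁴.
Centroid: ȳ = ΣA·y / ΣA = 116.89 mm.
Transfer each piece to the horizontal centroidal axis using Ī + A·d² with d = y − 116.89:
  bottom plate: d = -107.89 mm → contributes +46 202 669 mm⁴
  web plate: d = 46.1096 mm → contributes +31 787 808 mm⁴
  top plate: d = 202.11 mm → contributes +53 972 977 mm⁴
Total I = 131 963 455 mm⁴.
Radius of gyration: k = √(I/A) = √(131 963 455 / 8 760) = 122.737 mm.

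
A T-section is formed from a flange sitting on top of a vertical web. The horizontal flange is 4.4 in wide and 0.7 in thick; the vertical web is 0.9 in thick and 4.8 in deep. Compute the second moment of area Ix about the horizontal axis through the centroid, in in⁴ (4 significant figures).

Ix ≈ 22.02 in⁴

Decompose the section into non-overlapping parts with the origin at the bottom-left of its bounding rectangle.
Flange: 4.4 × 0.7, A = 3.08 in², y = 5.15 in, Ī = 0.125767 in⁴.
Web: 0.9 × 4.8, A = 4.32 in², y = 2.4 in, Ī = 8.2944 in⁴.
Centroid: ȳ = ΣA·y / ΣA = 3.54459 in.
Transfer each piece to the horizontal axis through the centroid using Ī + A·d² with d = y − 3.54459:
  flange: d = 1.60541 in → contributes +8.06393 in⁴
  web: d = -1.14459 in → contributes +13.954 in⁴
Total I = 22.018 in⁴.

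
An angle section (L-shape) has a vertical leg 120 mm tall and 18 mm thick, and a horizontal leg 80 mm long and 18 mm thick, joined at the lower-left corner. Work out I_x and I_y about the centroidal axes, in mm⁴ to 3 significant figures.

I_x ≈ 4.54 × 10⁶ mm⁴, I_y ≈ 1.59 × 10⁶ mm⁴

Decompose the section into non-overlapping parts with the origin at the bottom-left of its bounding rectangle.
Vertical leg: 18 × 120, A = 2 160 mm², y = 60 mm, Ī = 2 592 000 mm⁴.
Horizontal leg (remainder): 62 × 18, A = 1 116 mm², y = 9 mm, Ī = 30 132 mm⁴.
Centroid: ȳ = ΣA·y / ΣA = 42.626 mm.
Transfer each piece to the centroidal x-axis using Ī + A·d² with d = y − 42.626:
  vertical leg: d = 17.374 mm → contributes +3 243 981 mm⁴
  horizontal leg (remainder): d = -33.626 mm → contributes +1 292 030 mm⁴
Total I = 4 536 011 mm⁴.
For the y-axis: x̄ = 22.626 mm.
Repeating about the centroidal y-axis gives I_y = 1 593 131 mm⁴.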